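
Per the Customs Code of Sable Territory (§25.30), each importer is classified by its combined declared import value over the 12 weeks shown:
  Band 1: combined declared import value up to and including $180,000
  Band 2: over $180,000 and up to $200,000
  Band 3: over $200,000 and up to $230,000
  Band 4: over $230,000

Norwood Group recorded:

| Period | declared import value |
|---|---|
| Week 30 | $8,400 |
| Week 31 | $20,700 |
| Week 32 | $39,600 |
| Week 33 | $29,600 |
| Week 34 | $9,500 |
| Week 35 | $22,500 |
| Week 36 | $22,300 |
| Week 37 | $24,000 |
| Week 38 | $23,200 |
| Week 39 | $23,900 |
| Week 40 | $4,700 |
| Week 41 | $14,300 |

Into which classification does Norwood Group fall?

Band 4

Combined declared import value: $8,400 + $20,700 + $39,600 + $29,600 + $9,500 + $22,500 + $22,300 + $24,000 + $23,200 + $23,900 + $4,700 + $14,300 = $242,700.
$242,700 > $230,000, so Band 4 applies.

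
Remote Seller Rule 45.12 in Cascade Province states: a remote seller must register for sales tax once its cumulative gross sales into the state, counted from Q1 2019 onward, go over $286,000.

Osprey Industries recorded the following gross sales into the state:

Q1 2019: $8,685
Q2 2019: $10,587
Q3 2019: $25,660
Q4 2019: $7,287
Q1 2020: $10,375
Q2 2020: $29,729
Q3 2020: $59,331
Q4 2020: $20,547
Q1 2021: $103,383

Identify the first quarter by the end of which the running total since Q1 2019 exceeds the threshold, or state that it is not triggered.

Through Q1 2019: $8,685
Through Q2 2019: $19,272
Through Q3 2019: $44,932
Through Q4 2019: $52,219
Through Q1 2020: $62,594
Through Q2 2020: $92,323
Through Q3 2020: $151,654
Through Q4 2020: $172,201
Through Q1 2021: $275,584
Final cumulative total $275,584 ≤ $286,000; the threshold is never exceeded.

Not triggered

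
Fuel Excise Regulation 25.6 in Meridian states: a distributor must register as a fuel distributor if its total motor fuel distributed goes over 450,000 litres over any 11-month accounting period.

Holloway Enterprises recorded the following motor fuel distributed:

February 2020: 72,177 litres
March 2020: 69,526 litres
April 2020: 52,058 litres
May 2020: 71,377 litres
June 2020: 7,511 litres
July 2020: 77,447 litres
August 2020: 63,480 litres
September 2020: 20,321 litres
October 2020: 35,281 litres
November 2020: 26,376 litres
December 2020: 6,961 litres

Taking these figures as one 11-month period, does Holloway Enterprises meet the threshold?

Total motor fuel distributed: 72,177 litres + 69,526 litres + 52,058 litres + 71,377 litres + 7,511 litres + 77,447 litres + 63,480 litres + 20,321 litres + 35,281 litres + 26,376 litres + 6,961 litres = 502,515 litres.
502,515 litres > 450,000 litres, so the threshold is exceeded.

Yes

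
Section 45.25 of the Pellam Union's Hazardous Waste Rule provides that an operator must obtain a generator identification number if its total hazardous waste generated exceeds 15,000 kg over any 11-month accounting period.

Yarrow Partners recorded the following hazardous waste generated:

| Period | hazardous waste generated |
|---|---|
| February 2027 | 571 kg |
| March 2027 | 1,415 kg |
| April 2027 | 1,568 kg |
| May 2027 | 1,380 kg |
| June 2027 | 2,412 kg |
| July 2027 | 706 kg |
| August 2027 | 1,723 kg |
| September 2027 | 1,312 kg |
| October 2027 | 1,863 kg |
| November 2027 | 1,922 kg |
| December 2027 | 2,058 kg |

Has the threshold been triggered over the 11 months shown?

Total hazardous waste generated: 571 kg + 1,415 kg + 1,568 kg + 1,380 kg + 2,412 kg + 706 kg + 1,723 kg + 1,312 kg + 1,863 kg + 1,922 kg + 2,058 kg = 16,930 kg.
16,930 kg > 15,000 kg, so the threshold is exceeded.

Yes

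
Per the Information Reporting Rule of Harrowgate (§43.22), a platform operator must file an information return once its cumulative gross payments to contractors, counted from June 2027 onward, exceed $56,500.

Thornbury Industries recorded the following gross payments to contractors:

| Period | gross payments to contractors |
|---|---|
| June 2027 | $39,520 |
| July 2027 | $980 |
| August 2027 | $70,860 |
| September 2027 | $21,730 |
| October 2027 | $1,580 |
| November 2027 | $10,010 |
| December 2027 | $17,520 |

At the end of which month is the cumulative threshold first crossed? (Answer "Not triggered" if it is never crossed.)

Through June 2027: $39,520
Through July 2027: $40,500
Through August 2027: $111,360 ← exceeds threshold

August 2027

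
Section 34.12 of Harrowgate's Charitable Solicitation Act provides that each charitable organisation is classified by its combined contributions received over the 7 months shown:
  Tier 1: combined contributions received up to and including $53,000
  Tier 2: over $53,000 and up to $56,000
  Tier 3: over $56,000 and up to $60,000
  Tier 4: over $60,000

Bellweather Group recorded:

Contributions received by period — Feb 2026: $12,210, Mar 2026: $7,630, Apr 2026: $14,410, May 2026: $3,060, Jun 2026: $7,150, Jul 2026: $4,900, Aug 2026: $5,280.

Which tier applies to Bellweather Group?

Combined contributions received: $12,210 + $7,630 + $14,410 + $3,060 + $7,150 + $4,900 + $5,280 = $54,640.
$53,000 < $54,640 ≤ $56,000, so Tier 2 applies.

Tier 2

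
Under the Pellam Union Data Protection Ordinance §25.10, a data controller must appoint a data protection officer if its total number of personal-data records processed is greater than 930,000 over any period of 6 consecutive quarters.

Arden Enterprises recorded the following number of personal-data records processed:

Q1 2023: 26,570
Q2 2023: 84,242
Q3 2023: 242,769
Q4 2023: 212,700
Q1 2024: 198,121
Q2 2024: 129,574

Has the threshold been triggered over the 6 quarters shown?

Total number of personal-data records processed: 26,570 + 84,242 + 242,769 + 212,700 + 198,121 + 129,574 = 893,976.
893,976 ≤ 930,000, so the threshold is not exceeded.

No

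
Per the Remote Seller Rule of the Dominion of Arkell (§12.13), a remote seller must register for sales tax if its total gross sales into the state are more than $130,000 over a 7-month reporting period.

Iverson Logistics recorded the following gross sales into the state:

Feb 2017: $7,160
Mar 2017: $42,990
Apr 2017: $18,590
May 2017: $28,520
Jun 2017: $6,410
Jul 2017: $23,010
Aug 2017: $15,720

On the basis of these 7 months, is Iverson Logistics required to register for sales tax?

Yes

Total gross sales into the state: $7,160 + $42,990 + $18,590 + $28,520 + $6,410 + $23,010 + $15,720 = $142,400.
$142,400 > $130,000, so the threshold is exceeded.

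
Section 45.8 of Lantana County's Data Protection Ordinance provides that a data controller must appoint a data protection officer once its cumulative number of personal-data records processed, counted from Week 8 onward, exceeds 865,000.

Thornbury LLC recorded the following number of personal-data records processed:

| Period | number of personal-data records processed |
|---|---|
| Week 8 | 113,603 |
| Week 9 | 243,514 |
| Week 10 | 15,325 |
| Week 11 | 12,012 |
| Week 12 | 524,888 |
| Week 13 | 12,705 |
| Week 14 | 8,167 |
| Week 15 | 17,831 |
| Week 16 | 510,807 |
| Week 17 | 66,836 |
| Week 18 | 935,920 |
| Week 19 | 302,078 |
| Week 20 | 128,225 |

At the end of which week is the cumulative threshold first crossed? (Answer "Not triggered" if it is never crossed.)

Week 12

Through Week 8: 113,603
Through Week 9: 357,117
Through Week 10: 372,442
Through Week 11: 384,454
Through Week 12: 909,342 ← exceeds threshold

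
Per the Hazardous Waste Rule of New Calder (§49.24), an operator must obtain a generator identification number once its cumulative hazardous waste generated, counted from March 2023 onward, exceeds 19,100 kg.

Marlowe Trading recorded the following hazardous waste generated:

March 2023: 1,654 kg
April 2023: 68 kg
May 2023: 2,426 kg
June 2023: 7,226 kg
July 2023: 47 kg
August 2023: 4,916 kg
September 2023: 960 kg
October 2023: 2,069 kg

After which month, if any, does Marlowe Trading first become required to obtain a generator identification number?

Through March 2023: 1,654 kg
Through April 2023: 1,722 kg
Through May 2023: 4,148 kg
Through June 2023: 11,374 kg
Through July 2023: 11,421 kg
Through August 2023: 16,337 kg
Through September 2023: 17,297 kg
Through October 2023: 19,366 kg ← exceeds threshold

October 2023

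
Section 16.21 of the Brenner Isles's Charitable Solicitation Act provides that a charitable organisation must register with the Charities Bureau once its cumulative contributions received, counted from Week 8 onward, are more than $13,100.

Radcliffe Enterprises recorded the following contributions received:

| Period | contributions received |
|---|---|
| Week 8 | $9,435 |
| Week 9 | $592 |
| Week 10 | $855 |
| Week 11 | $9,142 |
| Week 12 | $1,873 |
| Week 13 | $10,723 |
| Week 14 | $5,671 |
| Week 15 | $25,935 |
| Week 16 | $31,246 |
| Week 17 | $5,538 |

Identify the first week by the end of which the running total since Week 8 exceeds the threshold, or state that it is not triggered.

Through Week 8: $9,435
Through Week 9: $10,027
Through Week 10: $10,882
Through Week 11: $20,024 ← exceeds threshold

Week 11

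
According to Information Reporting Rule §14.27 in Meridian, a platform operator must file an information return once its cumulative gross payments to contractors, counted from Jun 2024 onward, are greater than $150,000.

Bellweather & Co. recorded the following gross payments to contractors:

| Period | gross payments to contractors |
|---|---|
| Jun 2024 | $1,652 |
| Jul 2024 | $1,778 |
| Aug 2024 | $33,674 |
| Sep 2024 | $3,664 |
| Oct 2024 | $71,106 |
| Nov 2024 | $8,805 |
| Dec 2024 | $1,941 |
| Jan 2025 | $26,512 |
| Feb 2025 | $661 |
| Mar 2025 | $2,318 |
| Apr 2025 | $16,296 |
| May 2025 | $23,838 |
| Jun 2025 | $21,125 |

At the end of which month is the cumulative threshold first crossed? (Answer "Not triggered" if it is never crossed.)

Through Jun 2024: $1,652
Through Jul 2024: $3,430
Through Aug 2024: $37,104
Through Sep 2024: $40,768
Through Oct 2024: $111,874
Through Nov 2024: $120,679
Through Dec 2024: $122,620
Through Jan 2025: $149,132
Through Feb 2025: $149,793
Through Mar 2025: $152,111 ← exceeds threshold

Mar 2025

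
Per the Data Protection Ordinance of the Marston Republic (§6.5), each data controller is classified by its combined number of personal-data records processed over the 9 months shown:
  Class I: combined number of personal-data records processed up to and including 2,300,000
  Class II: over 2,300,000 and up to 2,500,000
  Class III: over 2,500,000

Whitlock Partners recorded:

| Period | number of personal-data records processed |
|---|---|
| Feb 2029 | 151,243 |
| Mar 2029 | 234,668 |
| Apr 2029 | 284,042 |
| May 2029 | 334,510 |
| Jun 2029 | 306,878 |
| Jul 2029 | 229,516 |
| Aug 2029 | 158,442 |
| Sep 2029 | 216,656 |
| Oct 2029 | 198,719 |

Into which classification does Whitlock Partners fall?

Class I

Combined number of personal-data records processed: 151,243 + 234,668 + 284,042 + 334,510 + 306,878 + 229,516 + 158,442 + 216,656 + 198,719 = 2,114,674.
2,114,674 ≤ 2,300,000, so Class I applies.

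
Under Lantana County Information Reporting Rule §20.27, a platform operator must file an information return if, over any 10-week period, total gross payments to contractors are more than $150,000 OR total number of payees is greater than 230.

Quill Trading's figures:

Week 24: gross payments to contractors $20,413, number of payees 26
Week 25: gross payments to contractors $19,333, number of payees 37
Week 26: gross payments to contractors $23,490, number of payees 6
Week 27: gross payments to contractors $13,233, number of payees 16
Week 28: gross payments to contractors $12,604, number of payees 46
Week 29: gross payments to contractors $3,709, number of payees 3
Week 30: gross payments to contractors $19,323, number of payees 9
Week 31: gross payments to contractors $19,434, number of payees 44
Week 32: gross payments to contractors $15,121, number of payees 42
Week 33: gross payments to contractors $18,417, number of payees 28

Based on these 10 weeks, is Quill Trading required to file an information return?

Yes

Total gross payments to contractors: $20,413 + $19,333 + $23,490 + $13,233 + $12,604 + $3,709 + $19,323 + $19,434 + $15,121 + $18,417 = $165,077 (> $150,000).
Total number of payees: 26 + 37 + 6 + 16 + 46 + 3 + 9 + 44 + 42 + 28 = 257 (> 230).
The test is 'or': at least one threshold is exceeded.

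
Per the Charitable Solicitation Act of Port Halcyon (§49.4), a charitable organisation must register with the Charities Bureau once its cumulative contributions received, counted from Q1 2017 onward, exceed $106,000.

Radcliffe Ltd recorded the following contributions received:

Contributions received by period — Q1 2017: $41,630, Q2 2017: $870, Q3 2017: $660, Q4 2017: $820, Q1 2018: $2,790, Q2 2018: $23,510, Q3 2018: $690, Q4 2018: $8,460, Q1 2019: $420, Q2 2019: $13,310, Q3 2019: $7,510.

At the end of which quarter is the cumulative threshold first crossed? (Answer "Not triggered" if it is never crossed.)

Through Q1 2017: $41,630
Through Q2 2017: $42,500
Through Q3 2017: $43,160
Through Q4 2017: $43,980
Through Q1 2018: $46,770
Through Q2 2018: $70,280
Through Q3 2018: $70,970
Through Q4 2018: $79,430
Through Q1 2019: $79,850
Through Q2 2019: $93,160
Through Q3 2019: $100,670
Final cumulative total $100,670 ≤ $106,000; the threshold is never exceeded.

Not triggered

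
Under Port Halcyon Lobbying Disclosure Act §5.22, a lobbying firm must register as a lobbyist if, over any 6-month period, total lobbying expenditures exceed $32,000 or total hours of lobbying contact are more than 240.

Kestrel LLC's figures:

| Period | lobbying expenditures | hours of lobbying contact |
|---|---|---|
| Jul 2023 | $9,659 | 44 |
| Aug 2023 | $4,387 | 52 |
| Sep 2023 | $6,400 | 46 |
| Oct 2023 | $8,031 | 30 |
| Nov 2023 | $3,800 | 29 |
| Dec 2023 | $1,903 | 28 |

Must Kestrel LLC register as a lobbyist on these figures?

Yes

Total lobbying expenditures: $9,659 + $4,387 + $6,400 + $8,031 + $3,800 + $1,903 = $34,180 (> $32,000).
Total hours of lobbying contact: 44 + 52 + 46 + 30 + 29 + 28 = 229 (≤ 240).
The test is 'or': at least one threshold is exceeded.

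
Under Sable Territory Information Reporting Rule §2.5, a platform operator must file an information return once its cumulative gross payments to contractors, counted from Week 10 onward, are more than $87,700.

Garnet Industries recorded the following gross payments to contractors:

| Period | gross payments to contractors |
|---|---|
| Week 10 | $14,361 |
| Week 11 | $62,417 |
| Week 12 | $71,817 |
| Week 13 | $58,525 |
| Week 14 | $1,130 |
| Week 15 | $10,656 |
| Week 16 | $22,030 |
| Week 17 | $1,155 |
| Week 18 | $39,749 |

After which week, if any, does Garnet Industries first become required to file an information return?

Through Week 10: $14,361
Through Week 11: $76,778
Through Week 12: $148,595 ← exceeds threshold

Week 12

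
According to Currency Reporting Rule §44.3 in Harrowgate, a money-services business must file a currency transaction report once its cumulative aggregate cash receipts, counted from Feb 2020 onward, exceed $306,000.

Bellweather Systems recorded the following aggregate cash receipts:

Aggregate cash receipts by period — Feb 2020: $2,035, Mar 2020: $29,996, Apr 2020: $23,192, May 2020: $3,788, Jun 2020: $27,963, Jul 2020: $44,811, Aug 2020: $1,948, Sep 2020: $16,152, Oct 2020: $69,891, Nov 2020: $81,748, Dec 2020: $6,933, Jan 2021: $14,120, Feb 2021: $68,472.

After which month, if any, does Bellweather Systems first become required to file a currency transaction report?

Through Feb 2020: $2,035
Through Mar 2020: $32,031
Through Apr 2020: $55,223
Through May 2020: $59,011
Through Jun 2020: $86,974
Through Jul 2020: $131,785
Through Aug 2020: $133,733
Through Sep 2020: $149,885
Through Oct 2020: $219,776
Through Nov 2020: $301,524
Through Dec 2020: $308,457 ← exceeds threshold

Dec 2020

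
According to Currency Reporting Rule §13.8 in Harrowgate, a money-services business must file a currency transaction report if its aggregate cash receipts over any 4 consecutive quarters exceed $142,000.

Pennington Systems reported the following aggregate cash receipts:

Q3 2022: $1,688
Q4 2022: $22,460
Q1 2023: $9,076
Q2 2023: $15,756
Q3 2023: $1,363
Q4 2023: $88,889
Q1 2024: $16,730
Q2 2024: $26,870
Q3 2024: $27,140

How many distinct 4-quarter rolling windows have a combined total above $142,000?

Q3 2022–Q2 2023: $1,688 + $22,460 + $9,076 + $15,756 = $48,980 (under)
Q4 2022–Q3 2023: $22,460 + $9,076 + $15,756 + $1,363 = $48,655 (under)
Q1 2023–Q4 2023: $9,076 + $15,756 + $1,363 + $88,889 = $115,084 (under)
Q2 2023–Q1 2024: $15,756 + $1,363 + $88,889 + $16,730 = $122,738 (under)
Q3 2023–Q2 2024: $1,363 + $88,889 + $16,730 + $26,870 = $133,852 (under)
Q4 2023–Q3 2024: $88,889 + $16,730 + $26,870 + $27,140 = $159,629 (over)
1 window exceeds the threshold.

1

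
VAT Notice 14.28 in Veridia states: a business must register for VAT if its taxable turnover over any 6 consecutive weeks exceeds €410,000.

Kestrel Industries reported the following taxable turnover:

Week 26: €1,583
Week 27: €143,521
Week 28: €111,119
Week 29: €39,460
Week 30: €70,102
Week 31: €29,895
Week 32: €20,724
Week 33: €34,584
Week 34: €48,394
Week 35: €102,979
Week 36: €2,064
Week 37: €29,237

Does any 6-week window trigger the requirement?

Yes

Week 26–Week 31: €1,583 + €143,521 + €111,119 + €39,460 + €70,102 + €29,895 = €395,680 (under)
Week 27–Week 32: €143,521 + €111,119 + €39,460 + €70,102 + €29,895 + €20,724 = €414,821 (over)
Week 28–Week 33: €111,119 + €39,460 + €70,102 + €29,895 + €20,724 + €34,584 = €305,884 (under)
Week 29–Week 34: €39,460 + €70,102 + €29,895 + €20,724 + €34,584 + €48,394 = €243,159 (under)
Week 30–Week 35: €70,102 + €29,895 + €20,724 + €34,584 + €48,394 + €102,979 = €306,678 (under)
Week 31–Week 36: €29,895 + €20,724 + €34,584 + €48,394 + €102,979 + €2,064 = €238,640 (under)
Week 32–Week 37: €20,724 + €34,584 + €48,394 + €102,979 + €2,064 + €29,237 = €237,982 (under)
At least one window exceeds €410,000.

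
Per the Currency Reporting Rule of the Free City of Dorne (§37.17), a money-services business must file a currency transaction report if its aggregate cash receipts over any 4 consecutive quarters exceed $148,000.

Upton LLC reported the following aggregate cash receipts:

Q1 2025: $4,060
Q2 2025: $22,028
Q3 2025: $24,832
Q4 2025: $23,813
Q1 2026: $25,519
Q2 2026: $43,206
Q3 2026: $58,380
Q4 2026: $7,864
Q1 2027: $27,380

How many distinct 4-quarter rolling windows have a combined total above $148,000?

Q1 2025–Q4 2025: $4,060 + $22,028 + $24,832 + $23,813 = $74,733 (under)
Q2 2025–Q1 2026: $22,028 + $24,832 + $23,813 + $25,519 = $96,192 (under)
Q3 2025–Q2 2026: $24,832 + $23,813 + $25,519 + $43,206 = $117,370 (under)
Q4 2025–Q3 2026: $23,813 + $25,519 + $43,206 + $58,380 = $150,918 (over)
Q1 2026–Q4 2026: $25,519 + $43,206 + $58,380 + $7,864 = $134,969 (under)
Q2 2026–Q1 2027: $43,206 + $58,380 + $7,864 + $27,380 = $136,830 (under)
1 window exceeds the threshold.

1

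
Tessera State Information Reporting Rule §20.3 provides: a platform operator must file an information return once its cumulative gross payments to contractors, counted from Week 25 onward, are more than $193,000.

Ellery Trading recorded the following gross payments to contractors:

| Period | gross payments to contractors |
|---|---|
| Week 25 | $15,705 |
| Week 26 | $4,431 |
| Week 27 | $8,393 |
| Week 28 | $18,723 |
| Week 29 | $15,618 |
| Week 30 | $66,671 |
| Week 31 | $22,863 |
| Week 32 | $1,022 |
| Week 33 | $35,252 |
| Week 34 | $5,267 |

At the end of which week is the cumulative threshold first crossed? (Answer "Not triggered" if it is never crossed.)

Through Week 25: $15,705
Through Week 26: $20,136
Through Week 27: $28,529
Through Week 28: $47,252
Through Week 29: $62,870
Through Week 30: $129,541
Through Week 31: $152,404
Through Week 32: $153,426
Through Week 33: $188,678
Through Week 34: $193,945 ← exceeds threshold

Week 34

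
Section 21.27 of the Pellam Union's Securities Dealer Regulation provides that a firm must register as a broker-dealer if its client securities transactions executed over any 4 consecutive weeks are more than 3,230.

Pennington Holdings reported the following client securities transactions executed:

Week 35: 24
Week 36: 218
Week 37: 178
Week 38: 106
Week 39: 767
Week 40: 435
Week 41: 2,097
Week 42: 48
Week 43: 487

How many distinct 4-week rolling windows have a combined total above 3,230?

Week 35–Week 38: 24 + 218 + 178 + 106 = 526 (under)
Week 36–Week 39: 218 + 178 + 106 + 767 = 1,269 (under)
Week 37–Week 40: 178 + 106 + 767 + 435 = 1,486 (under)
Week 38–Week 41: 106 + 767 + 435 + 2,097 = 3,405 (over)
Week 39–Week 42: 767 + 435 + 2,097 + 48 = 3,347 (over)
Week 40–Week 43: 435 + 2,097 + 48 + 487 = 3,067 (under)
2 windows exceed the threshold.

2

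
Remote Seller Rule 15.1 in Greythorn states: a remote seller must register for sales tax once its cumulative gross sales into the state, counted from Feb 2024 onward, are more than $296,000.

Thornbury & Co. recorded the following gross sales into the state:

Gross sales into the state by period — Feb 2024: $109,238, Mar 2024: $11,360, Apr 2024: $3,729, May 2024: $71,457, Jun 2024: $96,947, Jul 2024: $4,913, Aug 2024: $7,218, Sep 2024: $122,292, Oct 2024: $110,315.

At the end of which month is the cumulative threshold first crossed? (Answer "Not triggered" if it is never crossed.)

Through Feb 2024: $109,238
Through Mar 2024: $120,598
Through Apr 2024: $124,327
Through May 2024: $195,784
Through Jun 2024: $292,731
Through Jul 2024: $297,644 ← exceeds threshold

Jul 2024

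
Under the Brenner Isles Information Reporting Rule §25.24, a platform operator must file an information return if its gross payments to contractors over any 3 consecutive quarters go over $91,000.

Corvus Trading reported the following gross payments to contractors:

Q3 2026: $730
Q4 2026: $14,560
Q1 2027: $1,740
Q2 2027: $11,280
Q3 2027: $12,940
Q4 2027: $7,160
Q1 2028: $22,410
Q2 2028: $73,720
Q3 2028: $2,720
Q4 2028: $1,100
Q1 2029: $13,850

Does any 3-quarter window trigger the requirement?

Q3 2026–Q1 2027: $730 + $14,560 + $1,740 = $17,030 (under)
Q4 2026–Q2 2027: $14,560 + $1,740 + $11,280 = $27,580 (under)
Q1 2027–Q3 2027: $1,740 + $11,280 + $12,940 = $25,960 (under)
Q2 2027–Q4 2027: $11,280 + $12,940 + $7,160 = $31,380 (under)
Q3 2027–Q1 2028: $12,940 + $7,160 + $22,410 = $42,510 (under)
Q4 2027–Q2 2028: $7,160 + $22,410 + $73,720 = $103,290 (over)
Q1 2028–Q3 2028: $22,410 + $73,720 + $2,720 = $98,850 (over)
Q2 2028–Q4 2028: $73,720 + $2,720 + $1,100 = $77,540 (under)
Q3 2028–Q1 2029: $2,720 + $1,100 + $13,850 = $17,670 (under)
At least one window exceeds $91,000.

Yes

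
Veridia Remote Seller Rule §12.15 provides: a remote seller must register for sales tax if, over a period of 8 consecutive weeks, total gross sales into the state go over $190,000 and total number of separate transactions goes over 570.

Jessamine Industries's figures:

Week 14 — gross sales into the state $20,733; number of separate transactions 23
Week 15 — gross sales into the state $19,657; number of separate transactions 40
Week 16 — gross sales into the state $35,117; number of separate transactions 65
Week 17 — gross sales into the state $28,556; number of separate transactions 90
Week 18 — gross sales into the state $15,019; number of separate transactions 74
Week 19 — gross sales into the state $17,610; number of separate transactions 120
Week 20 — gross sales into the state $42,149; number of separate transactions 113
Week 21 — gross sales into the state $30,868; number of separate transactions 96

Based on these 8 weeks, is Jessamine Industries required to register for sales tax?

Yes

Total gross sales into the state: $20,733 + $19,657 + $35,117 + $28,556 + $15,019 + $17,610 + $42,149 + $30,868 = $209,709 (> $190,000).
Total number of separate transactions: 23 + 40 + 65 + 90 + 74 + 120 + 113 + 96 = 621 (> 570).
The test is 'and': both thresholds are exceeded.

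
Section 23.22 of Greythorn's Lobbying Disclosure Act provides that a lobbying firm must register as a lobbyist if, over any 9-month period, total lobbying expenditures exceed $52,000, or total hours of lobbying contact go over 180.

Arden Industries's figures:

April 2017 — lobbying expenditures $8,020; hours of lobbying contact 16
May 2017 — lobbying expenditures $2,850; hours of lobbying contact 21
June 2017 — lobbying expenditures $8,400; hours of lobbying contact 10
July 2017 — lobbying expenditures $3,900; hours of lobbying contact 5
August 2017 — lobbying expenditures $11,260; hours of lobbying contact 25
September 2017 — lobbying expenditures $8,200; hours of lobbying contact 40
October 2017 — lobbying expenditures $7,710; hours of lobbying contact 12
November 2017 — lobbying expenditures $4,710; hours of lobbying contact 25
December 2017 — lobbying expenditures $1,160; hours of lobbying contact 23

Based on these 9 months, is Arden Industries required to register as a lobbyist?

Total lobbying expenditures: $8,020 + $2,850 + $8,400 + $3,900 + $11,260 + $8,200 + $7,710 + $4,710 + $1,160 = $56,210 (> $52,000).
Total hours of lobbying contact: 16 + 21 + 10 + 5 + 25 + 40 + 12 + 25 + 23 = 177 (≤ 180).
The test is 'or': at least one threshold is exceeded.

Yes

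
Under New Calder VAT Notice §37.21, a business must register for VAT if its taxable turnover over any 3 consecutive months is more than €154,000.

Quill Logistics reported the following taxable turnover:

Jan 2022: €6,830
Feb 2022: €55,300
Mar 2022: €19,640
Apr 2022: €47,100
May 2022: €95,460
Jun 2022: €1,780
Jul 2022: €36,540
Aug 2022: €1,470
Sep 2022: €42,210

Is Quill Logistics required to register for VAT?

Yes

Jan 2022–Mar 2022: €6,830 + €55,300 + €19,640 = €81,770 (under)
Feb 2022–Apr 2022: €55,300 + €19,640 + €47,100 = €122,040 (under)
Mar 2022–May 2022: €19,640 + €47,100 + €95,460 = €162,200 (over)
Apr 2022–Jun 2022: €47,100 + €95,460 + €1,780 = €144,340 (under)
May 2022–Jul 2022: €95,460 + €1,780 + €36,540 = €133,780 (under)
Jun 2022–Aug 2022: €1,780 + €36,540 + €1,470 = €39,790 (under)
Jul 2022–Sep 2022: €36,540 + €1,470 + €42,210 = €80,220 (under)
At least one window exceeds €154,000.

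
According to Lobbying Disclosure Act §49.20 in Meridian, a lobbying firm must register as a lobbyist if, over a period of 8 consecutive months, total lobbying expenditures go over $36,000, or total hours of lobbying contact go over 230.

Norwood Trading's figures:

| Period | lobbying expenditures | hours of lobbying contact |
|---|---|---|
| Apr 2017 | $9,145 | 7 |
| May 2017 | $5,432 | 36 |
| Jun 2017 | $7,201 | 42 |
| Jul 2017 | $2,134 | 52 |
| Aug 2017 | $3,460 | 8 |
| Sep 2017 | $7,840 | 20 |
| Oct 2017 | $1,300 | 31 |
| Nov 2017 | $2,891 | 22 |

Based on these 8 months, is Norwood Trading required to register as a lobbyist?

Total lobbying expenditures: $9,145 + $5,432 + $7,201 + $2,134 + $3,460 + $7,840 + $1,300 + $2,891 = $39,403 (> $36,000).
Total hours of lobbying contact: 7 + 36 + 42 + 52 + 8 + 20 + 31 + 22 = 218 (≤ 230).
The test is 'or': at least one threshold is exceeded.

Yes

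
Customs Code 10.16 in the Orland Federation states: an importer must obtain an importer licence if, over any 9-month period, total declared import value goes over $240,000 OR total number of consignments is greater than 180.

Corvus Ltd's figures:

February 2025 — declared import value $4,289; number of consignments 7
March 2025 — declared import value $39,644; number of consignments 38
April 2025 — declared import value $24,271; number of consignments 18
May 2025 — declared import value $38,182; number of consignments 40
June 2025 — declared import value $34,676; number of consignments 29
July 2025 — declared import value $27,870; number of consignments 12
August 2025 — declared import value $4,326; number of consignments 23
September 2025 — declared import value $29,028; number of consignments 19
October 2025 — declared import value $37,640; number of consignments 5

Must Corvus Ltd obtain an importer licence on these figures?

Total declared import value: $4,289 + $39,644 + $24,271 + $38,182 + $34,676 + $27,870 + $4,326 + $29,028 + $37,640 = $239,926 (≤ $240,000).
Total number of consignments: 7 + 38 + 18 + 40 + 29 + 12 + 23 + 19 + 5 = 191 (> 180).
The test is 'or': at least one threshold is exceeded.

Yes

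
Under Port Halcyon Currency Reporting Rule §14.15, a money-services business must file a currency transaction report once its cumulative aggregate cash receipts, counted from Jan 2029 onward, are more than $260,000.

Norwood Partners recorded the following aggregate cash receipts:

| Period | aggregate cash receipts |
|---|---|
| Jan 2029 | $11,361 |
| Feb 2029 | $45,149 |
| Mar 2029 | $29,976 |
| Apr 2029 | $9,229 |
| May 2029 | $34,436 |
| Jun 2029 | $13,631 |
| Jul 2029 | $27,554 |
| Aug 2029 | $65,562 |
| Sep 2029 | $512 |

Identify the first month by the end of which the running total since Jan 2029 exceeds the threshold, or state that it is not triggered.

Through Jan 2029: $11,361
Through Feb 2029: $56,510
Through Mar 2029: $86,486
Through Apr 2029: $95,715
Through May 2029: $130,151
Through Jun 2029: $143,782
Through Jul 2029: $171,336
Through Aug 2029: $236,898
Through Sep 2029: $237,410
Final cumulative total $237,410 ≤ $260,000; the threshold is never exceeded.

Not triggered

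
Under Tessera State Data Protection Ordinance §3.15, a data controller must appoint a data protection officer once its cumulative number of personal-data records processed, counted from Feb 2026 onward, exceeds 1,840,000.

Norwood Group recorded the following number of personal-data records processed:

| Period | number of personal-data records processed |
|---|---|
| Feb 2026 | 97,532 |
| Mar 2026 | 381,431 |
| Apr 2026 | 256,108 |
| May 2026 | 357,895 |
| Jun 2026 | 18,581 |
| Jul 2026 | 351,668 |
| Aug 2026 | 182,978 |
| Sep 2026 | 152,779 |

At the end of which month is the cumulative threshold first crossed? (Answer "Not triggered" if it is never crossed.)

Through Feb 2026: 97,532
Through Mar 2026: 478,963
Through Apr 2026: 735,071
Through May 2026: 1,092,966
Through Jun 2026: 1,111,547
Through Jul 2026: 1,463,215
Through Aug 2026: 1,646,193
Through Sep 2026: 1,798,972
Final cumulative total 1,798,972 ≤ 1,840,000; the threshold is never exceeded.

Not triggered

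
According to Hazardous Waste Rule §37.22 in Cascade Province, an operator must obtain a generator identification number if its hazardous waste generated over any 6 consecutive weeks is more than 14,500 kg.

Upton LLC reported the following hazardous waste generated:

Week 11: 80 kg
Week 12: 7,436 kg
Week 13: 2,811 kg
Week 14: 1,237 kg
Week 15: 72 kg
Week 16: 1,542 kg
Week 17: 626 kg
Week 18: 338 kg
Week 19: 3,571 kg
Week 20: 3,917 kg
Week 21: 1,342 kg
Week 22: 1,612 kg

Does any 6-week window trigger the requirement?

No

Week 11–Week 16: 80 kg + 7,436 kg + 2,811 kg + 1,237 kg + 72 kg + 1,542 kg = 13,178 kg (under)
Week 12–Week 17: 7,436 kg + 2,811 kg + 1,237 kg + 72 kg + 1,542 kg + 626 kg = 13,724 kg (under)
Week 13–Week 18: 2,811 kg + 1,237 kg + 72 kg + 1,542 kg + 626 kg + 338 kg = 6,626 kg (under)
Week 14–Week 19: 1,237 kg + 72 kg + 1,542 kg + 626 kg + 338 kg + 3,571 kg = 7,386 kg (under)
Week 15–Week 20: 72 kg + 1,542 kg + 626 kg + 338 kg + 3,571 kg + 3,917 kg = 10,066 kg (under)
Week 16–Week 21: 1,542 kg + 626 kg + 338 kg + 3,571 kg + 3,917 kg + 1,342 kg = 11,336 kg (under)
Week 17–Week 22: 626 kg + 338 kg + 3,571 kg + 3,917 kg + 1,342 kg + 1,612 kg = 11,406 kg (under)
No window exceeds 14,500 kg.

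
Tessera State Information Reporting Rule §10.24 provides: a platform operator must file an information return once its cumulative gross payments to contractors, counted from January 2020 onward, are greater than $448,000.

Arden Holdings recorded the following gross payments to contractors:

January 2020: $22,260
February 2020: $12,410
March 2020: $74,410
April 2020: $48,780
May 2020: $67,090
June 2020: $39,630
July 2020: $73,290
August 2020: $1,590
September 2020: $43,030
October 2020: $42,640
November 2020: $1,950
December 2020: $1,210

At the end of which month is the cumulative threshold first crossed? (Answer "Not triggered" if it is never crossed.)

Not triggered

Through January 2020: $22,260
Through February 2020: $34,670
Through March 2020: $109,080
Through April 2020: $157,860
Through May 2020: $224,950
Through June 2020: $264,580
Through July 2020: $337,870
Through August 2020: $339,460
Through September 2020: $382,490
Through October 2020: $425,130
Through November 2020: $427,080
Through December 2020: $428,290
Final cumulative total $428,290 ≤ $448,000; the threshold is never exceeded.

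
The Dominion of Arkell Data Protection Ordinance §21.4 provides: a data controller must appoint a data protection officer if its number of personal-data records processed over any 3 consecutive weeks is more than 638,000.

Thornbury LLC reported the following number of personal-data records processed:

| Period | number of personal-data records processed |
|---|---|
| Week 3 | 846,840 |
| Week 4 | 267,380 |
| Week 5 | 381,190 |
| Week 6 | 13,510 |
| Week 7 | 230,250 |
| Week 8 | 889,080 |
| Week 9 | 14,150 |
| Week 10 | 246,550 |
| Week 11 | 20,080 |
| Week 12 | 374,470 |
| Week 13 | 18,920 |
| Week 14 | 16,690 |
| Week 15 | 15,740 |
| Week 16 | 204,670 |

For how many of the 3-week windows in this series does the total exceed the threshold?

6

Week 3–Week 5: 846,840 + 267,380 + 381,190 = 1,495,410 (over)
Week 4–Week 6: 267,380 + 381,190 + 13,510 = 662,080 (over)
Week 5–Week 7: 381,190 + 13,510 + 230,250 = 624,950 (under)
Week 6–Week 8: 13,510 + 230,250 + 889,080 = 1,132,840 (over)
Week 7–Week 9: 230,250 + 889,080 + 14,150 = 1,133,480 (over)
Week 8–Week 10: 889,080 + 14,150 + 246,550 = 1,149,780 (over)
Week 9–Week 11: 14,150 + 246,550 + 20,080 = 280,780 (under)
Week 10–Week 12: 246,550 + 20,080 + 374,470 = 641,100 (over)
Week 11–Week 13: 20,080 + 374,470 + 18,920 = 413,470 (under)
Week 12–Week 14: 374,470 + 18,920 + 16,690 = 410,080 (under)
Week 13–Week 15: 18,920 + 16,690 + 15,740 = 51,350 (under)
Week 14–Week 16: 16,690 + 15,740 + 204,670 = 237,100 (under)
6 windows exceed the threshold.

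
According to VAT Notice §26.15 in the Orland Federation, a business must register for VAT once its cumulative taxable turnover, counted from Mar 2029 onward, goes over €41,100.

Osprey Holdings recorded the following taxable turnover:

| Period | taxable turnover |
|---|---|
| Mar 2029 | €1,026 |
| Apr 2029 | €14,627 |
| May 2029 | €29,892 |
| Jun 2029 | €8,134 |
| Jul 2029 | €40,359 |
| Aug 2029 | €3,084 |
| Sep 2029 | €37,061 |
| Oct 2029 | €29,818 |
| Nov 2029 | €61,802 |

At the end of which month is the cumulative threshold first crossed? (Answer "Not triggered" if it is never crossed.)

May 2029

Through Mar 2029: €1,026
Through Apr 2029: €15,653
Through May 2029: €45,545 ← exceeds threshold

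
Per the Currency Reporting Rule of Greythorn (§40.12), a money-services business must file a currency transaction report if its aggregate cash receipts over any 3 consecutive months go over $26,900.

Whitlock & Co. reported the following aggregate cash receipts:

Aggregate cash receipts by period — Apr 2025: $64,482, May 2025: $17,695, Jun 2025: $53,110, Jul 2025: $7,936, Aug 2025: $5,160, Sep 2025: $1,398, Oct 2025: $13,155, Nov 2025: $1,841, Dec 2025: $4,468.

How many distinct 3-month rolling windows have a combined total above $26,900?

3

Apr 2025–Jun 2025: $64,482 + $17,695 + $53,110 = $135,287 (over)
May 2025–Jul 2025: $17,695 + $53,110 + $7,936 = $78,741 (over)
Jun 2025–Aug 2025: $53,110 + $7,936 + $5,160 = $66,206 (over)
Jul 2025–Sep 2025: $7,936 + $5,160 + $1,398 = $14,494 (under)
Aug 2025–Oct 2025: $5,160 + $1,398 + $13,155 = $19,713 (under)
Sep 2025–Nov 2025: $1,398 + $13,155 + $1,841 = $16,394 (under)
Oct 2025–Dec 2025: $13,155 + $1,841 + $4,468 = $19,464 (under)
3 windows exceed the threshold.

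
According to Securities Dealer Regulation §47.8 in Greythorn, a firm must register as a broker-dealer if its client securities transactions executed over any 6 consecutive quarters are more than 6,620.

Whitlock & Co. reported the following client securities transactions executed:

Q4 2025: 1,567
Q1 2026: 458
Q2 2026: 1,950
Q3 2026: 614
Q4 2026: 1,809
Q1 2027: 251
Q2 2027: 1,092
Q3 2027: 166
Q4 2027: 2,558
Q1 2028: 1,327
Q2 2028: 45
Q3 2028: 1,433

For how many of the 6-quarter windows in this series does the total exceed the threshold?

Q4 2025–Q1 2027: 1,567 + 458 + 1,950 + 614 + 1,809 + 251 = 6,649 (over)
Q1 2026–Q2 2027: 458 + 1,950 + 614 + 1,809 + 251 + 1,092 = 6,174 (under)
Q2 2026–Q3 2027: 1,950 + 614 + 1,809 + 251 + 1,092 + 166 = 5,882 (under)
Q3 2026–Q4 2027: 614 + 1,809 + 251 + 1,092 + 166 + 2,558 = 6,490 (under)
Q4 2026–Q1 2028: 1,809 + 251 + 1,092 + 166 + 2,558 + 1,327 = 7,203 (over)
Q1 2027–Q2 2028: 251 + 1,092 + 166 + 2,558 + 1,327 + 45 = 5,439 (under)
Q2 2027–Q3 2028: 1,092 + 166 + 2,558 + 1,327 + 45 + 1,433 = 6,621 (over)
3 windows exceed the threshold.

3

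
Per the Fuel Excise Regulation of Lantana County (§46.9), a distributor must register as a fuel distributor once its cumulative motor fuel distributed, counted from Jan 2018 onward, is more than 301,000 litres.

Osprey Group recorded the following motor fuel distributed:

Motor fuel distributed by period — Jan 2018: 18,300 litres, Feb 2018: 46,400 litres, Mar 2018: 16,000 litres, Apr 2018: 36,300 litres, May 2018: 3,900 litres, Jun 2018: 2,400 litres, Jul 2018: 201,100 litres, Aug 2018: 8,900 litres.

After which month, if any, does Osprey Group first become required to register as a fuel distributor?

Jul 2018

Through Jan 2018: 18,300 litres
Through Feb 2018: 64,700 litres
Through Mar 2018: 80,700 litres
Through Apr 2018: 117,000 litres
Through May 2018: 120,900 litres
Through Jun 2018: 123,300 litres
Through Jul 2018: 324,400 litres ← exceeds threshold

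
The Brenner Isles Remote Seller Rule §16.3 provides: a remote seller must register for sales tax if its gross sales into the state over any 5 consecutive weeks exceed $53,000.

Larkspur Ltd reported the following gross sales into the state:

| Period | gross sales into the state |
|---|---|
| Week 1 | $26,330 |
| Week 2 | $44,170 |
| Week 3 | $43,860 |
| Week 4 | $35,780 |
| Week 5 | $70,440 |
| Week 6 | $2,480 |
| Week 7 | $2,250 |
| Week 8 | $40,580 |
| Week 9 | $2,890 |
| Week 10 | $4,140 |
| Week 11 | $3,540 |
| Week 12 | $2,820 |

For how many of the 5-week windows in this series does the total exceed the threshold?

Week 1–Week 5: $26,330 + $44,170 + $43,860 + $35,780 + $70,440 = $220,580 (over)
Week 2–Week 6: $44,170 + $43,860 + $35,780 + $70,440 + $2,480 = $196,730 (over)
Week 3–Week 7: $43,860 + $35,780 + $70,440 + $2,480 + $2,250 = $154,810 (over)
Week 4–Week 8: $35,780 + $70,440 + $2,480 + $2,250 + $40,580 = $151,530 (over)
Week 5–Week 9: $70,440 + $2,480 + $2,250 + $40,580 + $2,890 = $118,640 (over)
Week 6–Week 10: $2,480 + $2,250 + $40,580 + $2,890 + $4,140 = $52,340 (under)
Week 7–Week 11: $2,250 + $40,580 + $2,890 + $4,140 + $3,540 = $53,400 (over)
Week 8–Week 12: $40,580 + $2,890 + $4,140 + $3,540 + $2,820 = $53,970 (over)
7 windows exceed the threshold.

7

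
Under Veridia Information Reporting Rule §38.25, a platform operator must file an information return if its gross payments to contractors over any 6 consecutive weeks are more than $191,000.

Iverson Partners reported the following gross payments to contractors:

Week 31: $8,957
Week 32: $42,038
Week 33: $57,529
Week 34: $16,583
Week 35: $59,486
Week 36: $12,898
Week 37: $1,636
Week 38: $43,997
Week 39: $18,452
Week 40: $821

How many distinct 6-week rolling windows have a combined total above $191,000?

Week 31–Week 36: $8,957 + $42,038 + $57,529 + $16,583 + $59,486 + $12,898 = $197,491 (over)
Week 32–Week 37: $42,038 + $57,529 + $16,583 + $59,486 + $12,898 + $1,636 = $190,170 (under)
Week 33–Week 38: $57,529 + $16,583 + $59,486 + $12,898 + $1,636 + $43,997 = $192,129 (over)
Week 34–Week 39: $16,583 + $59,486 + $12,898 + $1,636 + $43,997 + $18,452 = $153,052 (under)
Week 35–Week 40: $59,486 + $12,898 + $1,636 + $43,997 + $18,452 + $821 = $137,290 (under)
2 windows exceed the threshold.

2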